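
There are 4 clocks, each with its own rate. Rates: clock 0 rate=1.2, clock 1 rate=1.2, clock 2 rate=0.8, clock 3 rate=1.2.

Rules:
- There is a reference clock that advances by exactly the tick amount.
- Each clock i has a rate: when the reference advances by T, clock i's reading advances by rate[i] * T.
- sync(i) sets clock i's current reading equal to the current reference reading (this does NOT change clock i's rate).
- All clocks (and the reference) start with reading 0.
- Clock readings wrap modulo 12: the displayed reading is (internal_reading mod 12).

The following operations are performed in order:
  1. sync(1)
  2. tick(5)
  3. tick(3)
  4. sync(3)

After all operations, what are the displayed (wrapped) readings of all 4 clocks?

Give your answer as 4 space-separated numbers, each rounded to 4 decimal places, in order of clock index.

After op 1 sync(1): ref=0.0000 raw=[0.0000 0.0000 0.0000 0.0000]
After op 2 tick(5): ref=5.0000 raw=[6.0000 6.0000 4.0000 6.0000]
After op 3 tick(3): ref=8.0000 raw=[9.6000 9.6000 6.4000 9.6000]
After op 4 sync(3): ref=8.0000 raw=[9.6000 9.6000 6.4000 8.0000]
Wrap final raw readings (mod 12): 9.6000 mod 12 = 9.6000; 9.6000 mod 12 = 9.6000; 6.4000 mod 12 = 6.4000; 8.0000 mod 12 = 8.0000

Answer: 9.6000 9.6000 6.4000 8.0000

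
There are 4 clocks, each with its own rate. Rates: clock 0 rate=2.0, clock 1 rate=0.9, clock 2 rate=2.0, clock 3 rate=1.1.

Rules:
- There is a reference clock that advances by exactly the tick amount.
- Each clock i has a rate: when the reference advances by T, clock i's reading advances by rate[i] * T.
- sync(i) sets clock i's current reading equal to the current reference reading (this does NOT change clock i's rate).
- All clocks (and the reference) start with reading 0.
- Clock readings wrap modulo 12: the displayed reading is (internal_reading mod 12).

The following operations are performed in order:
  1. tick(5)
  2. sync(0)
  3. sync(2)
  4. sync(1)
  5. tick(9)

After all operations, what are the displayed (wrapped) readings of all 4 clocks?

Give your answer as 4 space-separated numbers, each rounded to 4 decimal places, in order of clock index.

Answer: 11.0000 1.1000 11.0000 3.4000

Derivation:
After op 1 tick(5): ref=5.0000 raw=[10.0000 4.5000 10.0000 5.5000]
After op 2 sync(0): ref=5.0000 raw=[5.0000 4.5000 10.0000 5.5000]
After op 3 sync(2): ref=5.0000 raw=[5.0000 4.5000 5.0000 5.5000]
After op 4 sync(1): ref=5.0000 raw=[5.0000 5.0000 5.0000 5.5000]
After op 5 tick(9): ref=14.0000 raw=[23.0000 13.1000 23.0000 15.4000]
Wrap final raw readings (mod 12): 23.0000 mod 12 = 11.0000; 13.1000 mod 12 = 1.1000; 23.0000 mod 12 = 11.0000; 15.4000 mod 12 = 3.4000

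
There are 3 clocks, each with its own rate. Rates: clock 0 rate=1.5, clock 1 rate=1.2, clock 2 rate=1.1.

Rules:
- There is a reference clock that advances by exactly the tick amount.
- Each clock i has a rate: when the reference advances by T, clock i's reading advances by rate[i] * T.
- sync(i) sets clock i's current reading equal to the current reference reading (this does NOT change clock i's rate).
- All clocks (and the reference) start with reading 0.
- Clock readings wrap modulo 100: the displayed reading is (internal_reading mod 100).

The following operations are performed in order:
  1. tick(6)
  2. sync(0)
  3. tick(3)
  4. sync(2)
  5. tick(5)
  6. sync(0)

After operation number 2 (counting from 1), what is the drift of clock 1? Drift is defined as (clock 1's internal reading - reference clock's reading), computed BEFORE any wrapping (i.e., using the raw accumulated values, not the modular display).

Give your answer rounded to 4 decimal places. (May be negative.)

After op 1 tick(6): ref=6.0000 raw=[9.0000 7.2000 6.6000]
After op 2 sync(0): ref=6.0000 raw=[6.0000 7.2000 6.6000]
Drift of clock 1 after op 2: 7.2000 - 6.0000 = 1.2000

Answer: 1.2000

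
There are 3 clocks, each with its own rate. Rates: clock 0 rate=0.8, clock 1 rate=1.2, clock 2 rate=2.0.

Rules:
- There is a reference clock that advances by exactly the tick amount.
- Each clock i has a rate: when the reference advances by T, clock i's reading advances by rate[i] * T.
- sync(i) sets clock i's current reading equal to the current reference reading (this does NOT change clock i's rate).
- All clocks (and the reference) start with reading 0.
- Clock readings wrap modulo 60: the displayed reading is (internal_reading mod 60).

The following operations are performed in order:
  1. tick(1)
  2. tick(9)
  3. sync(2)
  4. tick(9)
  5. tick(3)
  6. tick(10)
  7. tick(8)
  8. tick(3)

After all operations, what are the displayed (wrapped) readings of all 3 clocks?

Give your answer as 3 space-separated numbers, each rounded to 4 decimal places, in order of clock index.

After op 1 tick(1): ref=1.0000 raw=[0.8000 1.2000 2.0000]
After op 2 tick(9): ref=10.0000 raw=[8.0000 12.0000 20.0000]
After op 3 sync(2): ref=10.0000 raw=[8.0000 12.0000 10.0000]
After op 4 tick(9): ref=19.0000 raw=[15.2000 22.8000 28.0000]
After op 5 tick(3): ref=22.0000 raw=[17.6000 26.4000 34.0000]
After op 6 tick(10): ref=32.0000 raw=[25.6000 38.4000 54.0000]
After op 7 tick(8): ref=40.0000 raw=[32.0000 48.0000 70.0000]
After op 8 tick(3): ref=43.0000 raw=[34.4000 51.6000 76.0000]
Wrap final raw readings (mod 60): 34.4000 mod 60 = 34.4000; 51.6000 mod 60 = 51.6000; 76.0000 mod 60 = 16.0000

Answer: 34.4000 51.6000 16.0000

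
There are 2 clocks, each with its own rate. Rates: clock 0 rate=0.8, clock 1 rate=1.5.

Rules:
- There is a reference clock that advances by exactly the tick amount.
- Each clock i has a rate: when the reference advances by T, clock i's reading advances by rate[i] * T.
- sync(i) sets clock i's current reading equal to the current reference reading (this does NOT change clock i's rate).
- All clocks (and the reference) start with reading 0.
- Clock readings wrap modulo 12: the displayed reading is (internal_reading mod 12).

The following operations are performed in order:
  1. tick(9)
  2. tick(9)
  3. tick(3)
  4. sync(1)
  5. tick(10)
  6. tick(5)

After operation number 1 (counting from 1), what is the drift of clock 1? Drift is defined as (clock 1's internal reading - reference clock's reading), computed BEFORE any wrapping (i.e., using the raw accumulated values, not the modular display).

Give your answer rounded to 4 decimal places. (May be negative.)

Answer: 4.5000

Derivation:
After op 1 tick(9): ref=9.0000 raw=[7.2000 13.5000]
Drift of clock 1 after op 1: 13.5000 - 9.0000 = 4.5000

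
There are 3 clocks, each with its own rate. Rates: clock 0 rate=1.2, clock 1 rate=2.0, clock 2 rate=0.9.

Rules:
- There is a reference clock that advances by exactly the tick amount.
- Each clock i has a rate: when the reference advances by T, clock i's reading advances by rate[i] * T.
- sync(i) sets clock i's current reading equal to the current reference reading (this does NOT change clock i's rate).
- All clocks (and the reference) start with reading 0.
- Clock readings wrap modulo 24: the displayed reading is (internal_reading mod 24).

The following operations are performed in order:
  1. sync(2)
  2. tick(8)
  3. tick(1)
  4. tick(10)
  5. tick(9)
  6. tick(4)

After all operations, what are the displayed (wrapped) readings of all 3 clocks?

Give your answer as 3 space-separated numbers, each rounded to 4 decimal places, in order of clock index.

Answer: 14.4000 16.0000 4.8000

Derivation:
After op 1 sync(2): ref=0.0000 raw=[0.0000 0.0000 0.0000]
After op 2 tick(8): ref=8.0000 raw=[9.6000 16.0000 7.2000]
After op 3 tick(1): ref=9.0000 raw=[10.8000 18.0000 8.1000]
After op 4 tick(10): ref=19.0000 raw=[22.8000 38.0000 17.1000]
After op 5 tick(9): ref=28.0000 raw=[33.6000 56.0000 25.2000]
After op 6 tick(4): ref=32.0000 raw=[38.4000 64.0000 28.8000]
Wrap final raw readings (mod 24): 38.4000 mod 24 = 14.4000; 64.0000 mod 24 = 16.0000; 28.8000 mod 24 = 4.8000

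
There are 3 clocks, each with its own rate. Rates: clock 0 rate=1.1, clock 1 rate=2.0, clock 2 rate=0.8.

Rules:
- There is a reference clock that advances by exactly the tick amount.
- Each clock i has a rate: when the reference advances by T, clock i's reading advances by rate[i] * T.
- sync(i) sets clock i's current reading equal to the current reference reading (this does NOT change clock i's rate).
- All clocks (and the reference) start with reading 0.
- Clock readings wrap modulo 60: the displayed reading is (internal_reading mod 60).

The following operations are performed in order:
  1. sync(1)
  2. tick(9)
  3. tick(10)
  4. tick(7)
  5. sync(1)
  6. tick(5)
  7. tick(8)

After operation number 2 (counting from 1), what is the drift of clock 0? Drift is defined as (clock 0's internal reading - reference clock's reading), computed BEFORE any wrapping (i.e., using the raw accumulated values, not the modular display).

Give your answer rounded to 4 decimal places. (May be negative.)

After op 1 sync(1): ref=0.0000 raw=[0.0000 0.0000 0.0000]
After op 2 tick(9): ref=9.0000 raw=[9.9000 18.0000 7.2000]
Drift of clock 0 after op 2: 9.9000 - 9.0000 = 0.9000

Answer: 0.9000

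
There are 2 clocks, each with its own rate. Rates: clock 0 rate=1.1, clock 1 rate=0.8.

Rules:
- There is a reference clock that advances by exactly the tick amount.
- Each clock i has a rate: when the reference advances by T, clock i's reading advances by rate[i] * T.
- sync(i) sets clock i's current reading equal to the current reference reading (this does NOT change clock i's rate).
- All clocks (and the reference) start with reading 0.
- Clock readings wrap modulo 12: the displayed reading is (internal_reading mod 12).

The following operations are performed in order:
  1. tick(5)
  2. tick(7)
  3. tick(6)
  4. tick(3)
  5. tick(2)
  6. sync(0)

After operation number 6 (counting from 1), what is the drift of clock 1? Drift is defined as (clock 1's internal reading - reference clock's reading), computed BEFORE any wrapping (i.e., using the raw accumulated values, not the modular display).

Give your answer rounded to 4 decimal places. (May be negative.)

Answer: -4.6000

Derivation:
After op 1 tick(5): ref=5.0000 raw=[5.5000 4.0000]
After op 2 tick(7): ref=12.0000 raw=[13.2000 9.6000]
After op 3 tick(6): ref=18.0000 raw=[19.8000 14.4000]
After op 4 tick(3): ref=21.0000 raw=[23.1000 16.8000]
After op 5 tick(2): ref=23.0000 raw=[25.3000 18.4000]
After op 6 sync(0): ref=23.0000 raw=[23.0000 18.4000]
Drift of clock 1 after op 6: 18.4000 - 23.0000 = -4.6000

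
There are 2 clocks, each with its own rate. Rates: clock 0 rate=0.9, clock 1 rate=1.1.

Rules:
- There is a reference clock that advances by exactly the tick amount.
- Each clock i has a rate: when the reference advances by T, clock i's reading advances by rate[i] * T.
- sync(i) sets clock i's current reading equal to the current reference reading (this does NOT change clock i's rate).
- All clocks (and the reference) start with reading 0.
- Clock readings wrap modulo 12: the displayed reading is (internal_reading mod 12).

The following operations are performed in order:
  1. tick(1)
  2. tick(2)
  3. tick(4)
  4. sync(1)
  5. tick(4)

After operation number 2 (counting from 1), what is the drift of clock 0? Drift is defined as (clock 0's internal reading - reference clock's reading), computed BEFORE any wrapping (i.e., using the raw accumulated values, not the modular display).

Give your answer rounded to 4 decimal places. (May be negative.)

Answer: -0.3000

Derivation:
After op 1 tick(1): ref=1.0000 raw=[0.9000 1.1000]
After op 2 tick(2): ref=3.0000 raw=[2.7000 3.3000]
Drift of clock 0 after op 2: 2.7000 - 3.0000 = -0.3000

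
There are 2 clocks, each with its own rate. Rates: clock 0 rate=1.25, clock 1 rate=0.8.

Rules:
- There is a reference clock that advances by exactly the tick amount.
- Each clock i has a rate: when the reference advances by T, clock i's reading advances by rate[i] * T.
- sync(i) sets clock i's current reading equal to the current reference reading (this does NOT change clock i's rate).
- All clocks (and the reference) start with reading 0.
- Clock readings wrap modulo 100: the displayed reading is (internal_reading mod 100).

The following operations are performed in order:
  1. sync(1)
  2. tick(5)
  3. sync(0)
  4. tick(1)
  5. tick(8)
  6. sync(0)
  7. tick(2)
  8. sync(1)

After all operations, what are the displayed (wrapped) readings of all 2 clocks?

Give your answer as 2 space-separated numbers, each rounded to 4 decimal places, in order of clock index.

After op 1 sync(1): ref=0.0000 raw=[0.0000 0.0000]
After op 2 tick(5): ref=5.0000 raw=[6.2500 4.0000]
After op 3 sync(0): ref=5.0000 raw=[5.0000 4.0000]
After op 4 tick(1): ref=6.0000 raw=[6.2500 4.8000]
After op 5 tick(8): ref=14.0000 raw=[16.2500 11.2000]
After op 6 sync(0): ref=14.0000 raw=[14.0000 11.2000]
After op 7 tick(2): ref=16.0000 raw=[16.5000 12.8000]
After op 8 sync(1): ref=16.0000 raw=[16.5000 16.0000]
Wrap final raw readings (mod 100): 16.5000 mod 100 = 16.5000; 16.0000 mod 100 = 16.0000

Answer: 16.5000 16.0000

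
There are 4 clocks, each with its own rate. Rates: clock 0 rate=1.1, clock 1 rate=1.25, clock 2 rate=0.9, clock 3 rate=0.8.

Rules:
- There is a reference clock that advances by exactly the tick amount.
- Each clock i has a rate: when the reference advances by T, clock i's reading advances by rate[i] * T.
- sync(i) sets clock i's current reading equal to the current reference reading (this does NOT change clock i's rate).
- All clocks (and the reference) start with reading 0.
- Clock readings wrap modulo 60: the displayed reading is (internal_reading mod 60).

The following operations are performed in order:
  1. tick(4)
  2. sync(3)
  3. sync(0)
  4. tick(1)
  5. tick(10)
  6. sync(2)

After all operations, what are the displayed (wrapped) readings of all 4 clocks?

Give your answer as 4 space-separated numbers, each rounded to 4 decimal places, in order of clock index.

After op 1 tick(4): ref=4.0000 raw=[4.4000 5.0000 3.6000 3.2000]
After op 2 sync(3): ref=4.0000 raw=[4.4000 5.0000 3.6000 4.0000]
After op 3 sync(0): ref=4.0000 raw=[4.0000 5.0000 3.6000 4.0000]
After op 4 tick(1): ref=5.0000 raw=[5.1000 6.2500 4.5000 4.8000]
After op 5 tick(10): ref=15.0000 raw=[16.1000 18.7500 13.5000 12.8000]
After op 6 sync(2): ref=15.0000 raw=[16.1000 18.7500 15.0000 12.8000]
Wrap final raw readings (mod 60): 16.1000 mod 60 = 16.1000; 18.7500 mod 60 = 18.7500; 15.0000 mod 60 = 15.0000; 12.8000 mod 60 = 12.8000

Answer: 16.1000 18.7500 15.0000 12.8000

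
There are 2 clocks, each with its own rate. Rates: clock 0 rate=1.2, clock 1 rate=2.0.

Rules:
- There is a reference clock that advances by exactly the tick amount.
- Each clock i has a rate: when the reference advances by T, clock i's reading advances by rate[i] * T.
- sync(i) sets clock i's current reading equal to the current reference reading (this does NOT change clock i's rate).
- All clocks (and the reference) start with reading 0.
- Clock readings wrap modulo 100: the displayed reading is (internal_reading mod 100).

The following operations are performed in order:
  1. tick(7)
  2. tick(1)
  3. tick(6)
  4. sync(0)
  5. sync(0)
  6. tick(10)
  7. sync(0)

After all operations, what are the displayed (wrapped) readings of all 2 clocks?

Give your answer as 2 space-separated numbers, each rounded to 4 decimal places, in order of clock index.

After op 1 tick(7): ref=7.0000 raw=[8.4000 14.0000]
After op 2 tick(1): ref=8.0000 raw=[9.6000 16.0000]
After op 3 tick(6): ref=14.0000 raw=[16.8000 28.0000]
After op 4 sync(0): ref=14.0000 raw=[14.0000 28.0000]
After op 5 sync(0): ref=14.0000 raw=[14.0000 28.0000]
After op 6 tick(10): ref=24.0000 raw=[26.0000 48.0000]
After op 7 sync(0): ref=24.0000 raw=[24.0000 48.0000]
Wrap final raw readings (mod 100): 24.0000 mod 100 = 24.0000; 48.0000 mod 100 = 48.0000

Answer: 24.0000 48.0000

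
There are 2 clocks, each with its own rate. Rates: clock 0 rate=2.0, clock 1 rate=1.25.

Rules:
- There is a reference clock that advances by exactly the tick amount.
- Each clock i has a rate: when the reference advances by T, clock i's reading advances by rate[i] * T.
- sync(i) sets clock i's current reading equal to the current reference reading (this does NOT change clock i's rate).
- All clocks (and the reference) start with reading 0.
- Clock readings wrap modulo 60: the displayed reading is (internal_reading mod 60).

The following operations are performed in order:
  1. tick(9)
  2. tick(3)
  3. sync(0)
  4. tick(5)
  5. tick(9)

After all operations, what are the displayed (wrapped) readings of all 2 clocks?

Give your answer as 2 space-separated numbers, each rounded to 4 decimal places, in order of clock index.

After op 1 tick(9): ref=9.0000 raw=[18.0000 11.2500]
After op 2 tick(3): ref=12.0000 raw=[24.0000 15.0000]
After op 3 sync(0): ref=12.0000 raw=[12.0000 15.0000]
After op 4 tick(5): ref=17.0000 raw=[22.0000 21.2500]
After op 5 tick(9): ref=26.0000 raw=[40.0000 32.5000]
Wrap final raw readings (mod 60): 40.0000 mod 60 = 40.0000; 32.5000 mod 60 = 32.5000

Answer: 40.0000 32.5000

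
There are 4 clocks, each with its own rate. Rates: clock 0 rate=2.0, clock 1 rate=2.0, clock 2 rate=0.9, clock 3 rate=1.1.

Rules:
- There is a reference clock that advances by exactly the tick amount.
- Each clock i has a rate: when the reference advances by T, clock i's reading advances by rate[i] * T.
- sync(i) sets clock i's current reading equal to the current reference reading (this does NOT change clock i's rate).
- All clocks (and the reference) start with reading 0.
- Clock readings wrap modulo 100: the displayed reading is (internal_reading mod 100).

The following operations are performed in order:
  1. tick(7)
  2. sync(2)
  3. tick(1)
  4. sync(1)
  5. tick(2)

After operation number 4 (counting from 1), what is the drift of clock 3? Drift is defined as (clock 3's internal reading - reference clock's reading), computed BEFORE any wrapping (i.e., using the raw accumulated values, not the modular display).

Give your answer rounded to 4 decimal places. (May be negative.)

After op 1 tick(7): ref=7.0000 raw=[14.0000 14.0000 6.3000 7.7000]
After op 2 sync(2): ref=7.0000 raw=[14.0000 14.0000 7.0000 7.7000]
After op 3 tick(1): ref=8.0000 raw=[16.0000 16.0000 7.9000 8.8000]
After op 4 sync(1): ref=8.0000 raw=[16.0000 8.0000 7.9000 8.8000]
Drift of clock 3 after op 4: 8.8000 - 8.0000 = 0.8000

Answer: 0.8000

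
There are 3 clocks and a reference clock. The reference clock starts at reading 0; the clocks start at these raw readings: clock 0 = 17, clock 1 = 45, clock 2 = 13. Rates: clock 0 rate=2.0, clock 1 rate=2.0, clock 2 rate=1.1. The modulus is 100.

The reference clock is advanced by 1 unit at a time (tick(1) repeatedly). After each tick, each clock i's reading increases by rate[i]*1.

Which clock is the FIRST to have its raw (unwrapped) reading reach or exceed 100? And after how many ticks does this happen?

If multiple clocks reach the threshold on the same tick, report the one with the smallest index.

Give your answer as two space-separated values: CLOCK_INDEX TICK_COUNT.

clock 0: start=17, rate=2.0, needs 100-17 = 83; ticks = ceil(83/2.0) = ceil(41.5000) = 42; reading at tick 42 = 17 + 2.0*42 = 101.0000
clock 1: start=45, rate=2.0, needs 100-45 = 55; ticks = ceil(55/2.0) = ceil(27.5000) = 28; reading at tick 28 = 45 + 2.0*28 = 101.0000
clock 2: start=13, rate=1.1, needs 100-13 = 87; ticks = ceil(87/1.1) = ceil(79.0909) = 80; reading at tick 80 = 13 + 1.1*80 = 101.0000
Minimum tick count = 28; winners = [1]; smallest index = 1

Answer: 1 28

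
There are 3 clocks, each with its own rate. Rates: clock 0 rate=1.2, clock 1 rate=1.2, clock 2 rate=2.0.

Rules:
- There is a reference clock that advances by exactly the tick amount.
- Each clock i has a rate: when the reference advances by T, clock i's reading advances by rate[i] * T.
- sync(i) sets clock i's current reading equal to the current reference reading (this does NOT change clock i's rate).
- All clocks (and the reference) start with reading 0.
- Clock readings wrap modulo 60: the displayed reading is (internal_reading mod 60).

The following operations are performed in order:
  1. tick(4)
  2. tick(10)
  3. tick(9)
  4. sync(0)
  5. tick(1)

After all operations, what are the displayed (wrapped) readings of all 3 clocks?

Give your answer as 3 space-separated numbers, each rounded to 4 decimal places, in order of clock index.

Answer: 24.2000 28.8000 48.0000

Derivation:
After op 1 tick(4): ref=4.0000 raw=[4.8000 4.8000 8.0000]
After op 2 tick(10): ref=14.0000 raw=[16.8000 16.8000 28.0000]
After op 3 tick(9): ref=23.0000 raw=[27.6000 27.6000 46.0000]
After op 4 sync(0): ref=23.0000 raw=[23.0000 27.6000 46.0000]
After op 5 tick(1): ref=24.0000 raw=[24.2000 28.8000 48.0000]
Wrap final raw readings (mod 60): 24.2000 mod 60 = 24.2000; 28.8000 mod 60 = 28.8000; 48.0000 mod 60 = 48.0000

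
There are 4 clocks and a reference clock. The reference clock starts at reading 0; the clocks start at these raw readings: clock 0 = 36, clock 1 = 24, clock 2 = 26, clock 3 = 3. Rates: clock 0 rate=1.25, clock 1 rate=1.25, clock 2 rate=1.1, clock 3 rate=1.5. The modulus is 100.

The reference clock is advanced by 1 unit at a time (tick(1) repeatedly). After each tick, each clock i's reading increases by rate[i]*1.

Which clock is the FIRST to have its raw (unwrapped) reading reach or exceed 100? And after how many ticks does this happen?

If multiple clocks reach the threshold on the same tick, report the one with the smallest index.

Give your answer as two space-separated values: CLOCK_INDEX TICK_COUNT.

clock 0: start=36, rate=1.25, needs 100-36 = 64; ticks = ceil(64/1.25) = ceil(51.2000) = 52; reading at tick 52 = 36 + 1.25*52 = 101.0000
clock 1: start=24, rate=1.25, needs 100-24 = 76; ticks = ceil(76/1.25) = ceil(60.8000) = 61; reading at tick 61 = 24 + 1.25*61 = 100.2500
clock 2: start=26, rate=1.1, needs 100-26 = 74; ticks = ceil(74/1.1) = ceil(67.2727) = 68; reading at tick 68 = 26 + 1.1*68 = 100.8000
clock 3: start=3, rate=1.5, needs 100-3 = 97; ticks = ceil(97/1.5) = ceil(64.6667) = 65; reading at tick 65 = 3 + 1.5*65 = 100.5000
Minimum tick count = 52; winners = [0]; smallest index = 0

Answer: 0 52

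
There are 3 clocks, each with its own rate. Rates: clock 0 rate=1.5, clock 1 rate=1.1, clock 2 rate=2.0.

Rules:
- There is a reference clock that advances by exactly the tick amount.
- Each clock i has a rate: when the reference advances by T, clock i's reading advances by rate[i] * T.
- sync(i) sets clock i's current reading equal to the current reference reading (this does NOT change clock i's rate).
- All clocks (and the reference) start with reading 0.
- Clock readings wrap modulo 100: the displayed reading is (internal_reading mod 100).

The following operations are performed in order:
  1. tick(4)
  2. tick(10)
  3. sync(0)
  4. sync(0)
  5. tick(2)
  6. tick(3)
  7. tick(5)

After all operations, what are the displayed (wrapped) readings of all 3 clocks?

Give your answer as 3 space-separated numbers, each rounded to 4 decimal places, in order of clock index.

After op 1 tick(4): ref=4.0000 raw=[6.0000 4.4000 8.0000]
After op 2 tick(10): ref=14.0000 raw=[21.0000 15.4000 28.0000]
After op 3 sync(0): ref=14.0000 raw=[14.0000 15.4000 28.0000]
After op 4 sync(0): ref=14.0000 raw=[14.0000 15.4000 28.0000]
After op 5 tick(2): ref=16.0000 raw=[17.0000 17.6000 32.0000]
After op 6 tick(3): ref=19.0000 raw=[21.5000 20.9000 38.0000]
After op 7 tick(5): ref=24.0000 raw=[29.0000 26.4000 48.0000]
Wrap final raw readings (mod 100): 29.0000 mod 100 = 29.0000; 26.4000 mod 100 = 26.4000; 48.0000 mod 100 = 48.0000

Answer: 29.0000 26.4000 48.0000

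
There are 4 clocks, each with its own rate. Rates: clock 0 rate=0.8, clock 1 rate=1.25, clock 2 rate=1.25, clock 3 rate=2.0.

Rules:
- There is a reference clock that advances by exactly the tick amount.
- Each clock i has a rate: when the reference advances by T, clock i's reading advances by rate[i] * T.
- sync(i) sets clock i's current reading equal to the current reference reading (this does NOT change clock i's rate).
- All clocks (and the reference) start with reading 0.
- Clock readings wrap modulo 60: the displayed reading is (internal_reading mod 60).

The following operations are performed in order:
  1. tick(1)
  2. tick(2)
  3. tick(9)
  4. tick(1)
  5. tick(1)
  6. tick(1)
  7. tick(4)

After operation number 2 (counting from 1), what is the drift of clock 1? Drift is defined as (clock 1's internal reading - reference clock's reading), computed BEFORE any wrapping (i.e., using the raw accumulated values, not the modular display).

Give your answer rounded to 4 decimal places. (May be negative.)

After op 1 tick(1): ref=1.0000 raw=[0.8000 1.2500 1.2500 2.0000]
After op 2 tick(2): ref=3.0000 raw=[2.4000 3.7500 3.7500 6.0000]
Drift of clock 1 after op 2: 3.7500 - 3.0000 = 0.7500

Answer: 0.7500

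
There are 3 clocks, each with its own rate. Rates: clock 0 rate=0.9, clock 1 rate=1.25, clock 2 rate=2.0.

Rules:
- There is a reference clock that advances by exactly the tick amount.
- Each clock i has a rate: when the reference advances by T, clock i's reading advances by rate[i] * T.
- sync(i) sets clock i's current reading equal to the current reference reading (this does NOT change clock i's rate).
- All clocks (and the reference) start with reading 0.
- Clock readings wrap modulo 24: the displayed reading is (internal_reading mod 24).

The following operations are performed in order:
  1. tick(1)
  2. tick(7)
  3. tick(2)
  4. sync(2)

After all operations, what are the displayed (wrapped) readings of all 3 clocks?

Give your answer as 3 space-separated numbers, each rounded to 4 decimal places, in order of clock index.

After op 1 tick(1): ref=1.0000 raw=[0.9000 1.2500 2.0000]
After op 2 tick(7): ref=8.0000 raw=[7.2000 10.0000 16.0000]
After op 3 tick(2): ref=10.0000 raw=[9.0000 12.5000 20.0000]
After op 4 sync(2): ref=10.0000 raw=[9.0000 12.5000 10.0000]
Wrap final raw readings (mod 24): 9.0000 mod 24 = 9.0000; 12.5000 mod 24 = 12.5000; 10.0000 mod 24 = 10.0000

Answer: 9.0000 12.5000 10.0000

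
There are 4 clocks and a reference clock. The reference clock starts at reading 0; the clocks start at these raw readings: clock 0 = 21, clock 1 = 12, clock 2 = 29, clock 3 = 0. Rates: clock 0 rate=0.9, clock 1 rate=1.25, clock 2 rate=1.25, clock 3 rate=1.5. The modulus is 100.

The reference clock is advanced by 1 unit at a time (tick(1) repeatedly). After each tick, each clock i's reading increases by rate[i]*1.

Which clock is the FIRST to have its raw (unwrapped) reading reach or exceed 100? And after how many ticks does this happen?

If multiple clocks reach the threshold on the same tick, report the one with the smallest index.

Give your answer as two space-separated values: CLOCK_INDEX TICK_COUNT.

Answer: 2 57

Derivation:
clock 0: start=21, rate=0.9, needs 100-21 = 79; ticks = ceil(79/0.9) = ceil(87.7778) = 88; reading at tick 88 = 21 + 0.9*88 = 100.2000
clock 1: start=12, rate=1.25, needs 100-12 = 88; ticks = ceil(88/1.25) = ceil(70.4000) = 71; reading at tick 71 = 12 + 1.25*71 = 100.7500
clock 2: start=29, rate=1.25, needs 100-29 = 71; ticks = ceil(71/1.25) = ceil(56.8000) = 57; reading at tick 57 = 29 + 1.25*57 = 100.2500
clock 3: start=0, rate=1.5, needs 100-0 = 100; ticks = ceil(100/1.5) = ceil(66.6667) = 67; reading at tick 67 = 0 + 1.5*67 = 100.5000
Minimum tick count = 57; winners = [2]; smallest index = 2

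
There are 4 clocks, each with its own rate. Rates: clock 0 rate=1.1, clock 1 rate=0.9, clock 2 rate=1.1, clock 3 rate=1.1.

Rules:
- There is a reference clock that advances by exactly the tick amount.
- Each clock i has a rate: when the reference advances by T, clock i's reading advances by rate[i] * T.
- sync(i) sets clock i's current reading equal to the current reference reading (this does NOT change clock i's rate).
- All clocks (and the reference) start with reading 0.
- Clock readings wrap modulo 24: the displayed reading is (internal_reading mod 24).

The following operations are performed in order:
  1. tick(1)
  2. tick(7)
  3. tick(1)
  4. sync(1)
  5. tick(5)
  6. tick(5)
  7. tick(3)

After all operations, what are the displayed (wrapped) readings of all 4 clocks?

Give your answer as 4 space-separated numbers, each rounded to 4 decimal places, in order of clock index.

Answer: 0.2000 20.7000 0.2000 0.2000

Derivation:
After op 1 tick(1): ref=1.0000 raw=[1.1000 0.9000 1.1000 1.1000]
After op 2 tick(7): ref=8.0000 raw=[8.8000 7.2000 8.8000 8.8000]
After op 3 tick(1): ref=9.0000 raw=[9.9000 8.1000 9.9000 9.9000]
After op 4 sync(1): ref=9.0000 raw=[9.9000 9.0000 9.9000 9.9000]
After op 5 tick(5): ref=14.0000 raw=[15.4000 13.5000 15.4000 15.4000]
After op 6 tick(5): ref=19.0000 raw=[20.9000 18.0000 20.9000 20.9000]
After op 7 tick(3): ref=22.0000 raw=[24.2000 20.7000 24.2000 24.2000]
Wrap final raw readings (mod 24): 24.2000 mod 24 = 0.2000; 20.7000 mod 24 = 20.7000; 24.2000 mod 24 = 0.2000; 24.2000 mod 24 = 0.2000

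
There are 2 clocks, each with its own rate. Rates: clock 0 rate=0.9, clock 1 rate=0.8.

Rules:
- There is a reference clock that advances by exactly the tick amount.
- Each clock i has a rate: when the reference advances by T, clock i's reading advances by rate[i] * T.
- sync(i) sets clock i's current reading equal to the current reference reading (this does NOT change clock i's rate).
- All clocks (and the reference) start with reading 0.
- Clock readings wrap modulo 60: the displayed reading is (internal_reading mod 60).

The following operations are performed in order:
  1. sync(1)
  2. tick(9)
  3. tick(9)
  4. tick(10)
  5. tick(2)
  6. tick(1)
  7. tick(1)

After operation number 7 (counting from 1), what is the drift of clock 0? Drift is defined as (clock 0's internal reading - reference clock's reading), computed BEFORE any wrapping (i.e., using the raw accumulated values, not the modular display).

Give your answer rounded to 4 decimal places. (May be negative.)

Answer: -3.2000

Derivation:
After op 1 sync(1): ref=0.0000 raw=[0.0000 0.0000]
After op 2 tick(9): ref=9.0000 raw=[8.1000 7.2000]
After op 3 tick(9): ref=18.0000 raw=[16.2000 14.4000]
After op 4 tick(10): ref=28.0000 raw=[25.2000 22.4000]
After op 5 tick(2): ref=30.0000 raw=[27.0000 24.0000]
After op 6 tick(1): ref=31.0000 raw=[27.9000 24.8000]
After op 7 tick(1): ref=32.0000 raw=[28.8000 25.6000]
Drift of clock 0 after op 7: 28.8000 - 32.0000 = -3.2000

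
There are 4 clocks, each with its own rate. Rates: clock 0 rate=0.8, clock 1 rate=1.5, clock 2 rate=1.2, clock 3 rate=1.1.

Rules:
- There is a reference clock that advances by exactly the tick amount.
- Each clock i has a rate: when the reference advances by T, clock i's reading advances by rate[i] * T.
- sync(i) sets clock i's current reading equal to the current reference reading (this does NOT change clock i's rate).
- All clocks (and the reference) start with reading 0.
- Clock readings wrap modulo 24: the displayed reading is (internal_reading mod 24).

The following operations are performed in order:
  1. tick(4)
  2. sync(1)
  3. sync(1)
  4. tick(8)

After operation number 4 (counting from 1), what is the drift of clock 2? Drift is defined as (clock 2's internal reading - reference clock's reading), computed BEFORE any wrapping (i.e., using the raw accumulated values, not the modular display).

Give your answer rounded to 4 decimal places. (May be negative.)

Answer: 2.4000

Derivation:
After op 1 tick(4): ref=4.0000 raw=[3.2000 6.0000 4.8000 4.4000]
After op 2 sync(1): ref=4.0000 raw=[3.2000 4.0000 4.8000 4.4000]
After op 3 sync(1): ref=4.0000 raw=[3.2000 4.0000 4.8000 4.4000]
After op 4 tick(8): ref=12.0000 raw=[9.6000 16.0000 14.4000 13.2000]
Drift of clock 2 after op 4: 14.4000 - 12.0000 = 2.4000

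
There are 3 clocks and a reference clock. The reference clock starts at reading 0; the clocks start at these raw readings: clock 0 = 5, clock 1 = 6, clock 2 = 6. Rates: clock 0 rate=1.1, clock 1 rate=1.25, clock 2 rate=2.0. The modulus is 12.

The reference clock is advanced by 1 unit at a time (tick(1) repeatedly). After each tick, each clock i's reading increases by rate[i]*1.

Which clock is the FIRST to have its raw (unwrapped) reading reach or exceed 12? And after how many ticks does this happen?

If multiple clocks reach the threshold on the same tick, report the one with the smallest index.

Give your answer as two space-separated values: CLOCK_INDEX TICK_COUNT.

Answer: 2 3

Derivation:
clock 0: start=5, rate=1.1, needs 12-5 = 7; ticks = ceil(7/1.1) = ceil(6.3636) = 7; reading at tick 7 = 5 + 1.1*7 = 12.7000
clock 1: start=6, rate=1.25, needs 12-6 = 6; ticks = ceil(6/1.25) = ceil(4.8000) = 5; reading at tick 5 = 6 + 1.25*5 = 12.2500
clock 2: start=6, rate=2.0, needs 12-6 = 6; ticks = ceil(6/2.0) = ceil(3.0000) = 3; reading at tick 3 = 6 + 2.0*3 = 12.0000
Minimum tick count = 3; winners = [2]; smallest index = 2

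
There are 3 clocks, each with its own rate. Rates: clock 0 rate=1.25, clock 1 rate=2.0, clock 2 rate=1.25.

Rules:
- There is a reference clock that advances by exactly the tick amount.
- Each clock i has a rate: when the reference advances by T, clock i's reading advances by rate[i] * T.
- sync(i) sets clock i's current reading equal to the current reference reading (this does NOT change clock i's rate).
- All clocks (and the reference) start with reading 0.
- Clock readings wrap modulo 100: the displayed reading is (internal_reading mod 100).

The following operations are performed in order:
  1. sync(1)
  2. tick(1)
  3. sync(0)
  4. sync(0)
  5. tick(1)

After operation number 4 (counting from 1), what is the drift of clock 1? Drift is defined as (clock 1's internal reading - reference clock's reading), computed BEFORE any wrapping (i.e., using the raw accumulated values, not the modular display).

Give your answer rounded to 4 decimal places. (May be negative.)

After op 1 sync(1): ref=0.0000 raw=[0.0000 0.0000 0.0000]
After op 2 tick(1): ref=1.0000 raw=[1.2500 2.0000 1.2500]
After op 3 sync(0): ref=1.0000 raw=[1.0000 2.0000 1.2500]
After op 4 sync(0): ref=1.0000 raw=[1.0000 2.0000 1.2500]
Drift of clock 1 after op 4: 2.0000 - 1.0000 = 1.0000

Answer: 1.0000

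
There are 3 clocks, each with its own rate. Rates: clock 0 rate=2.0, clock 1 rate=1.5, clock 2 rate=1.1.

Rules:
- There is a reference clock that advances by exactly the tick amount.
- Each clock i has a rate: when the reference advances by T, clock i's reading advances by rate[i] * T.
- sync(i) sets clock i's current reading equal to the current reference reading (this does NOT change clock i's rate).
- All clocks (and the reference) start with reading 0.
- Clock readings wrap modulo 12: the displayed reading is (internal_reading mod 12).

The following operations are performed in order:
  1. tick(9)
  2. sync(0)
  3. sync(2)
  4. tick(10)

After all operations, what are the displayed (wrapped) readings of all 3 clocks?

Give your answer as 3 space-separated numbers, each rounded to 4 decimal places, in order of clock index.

Answer: 5.0000 4.5000 8.0000

Derivation:
After op 1 tick(9): ref=9.0000 raw=[18.0000 13.5000 9.9000]
After op 2 sync(0): ref=9.0000 raw=[9.0000 13.5000 9.9000]
After op 3 sync(2): ref=9.0000 raw=[9.0000 13.5000 9.0000]
After op 4 tick(10): ref=19.0000 raw=[29.0000 28.5000 20.0000]
Wrap final raw readings (mod 12): 29.0000 mod 12 = 5.0000; 28.5000 mod 12 = 4.5000; 20.0000 mod 12 = 8.0000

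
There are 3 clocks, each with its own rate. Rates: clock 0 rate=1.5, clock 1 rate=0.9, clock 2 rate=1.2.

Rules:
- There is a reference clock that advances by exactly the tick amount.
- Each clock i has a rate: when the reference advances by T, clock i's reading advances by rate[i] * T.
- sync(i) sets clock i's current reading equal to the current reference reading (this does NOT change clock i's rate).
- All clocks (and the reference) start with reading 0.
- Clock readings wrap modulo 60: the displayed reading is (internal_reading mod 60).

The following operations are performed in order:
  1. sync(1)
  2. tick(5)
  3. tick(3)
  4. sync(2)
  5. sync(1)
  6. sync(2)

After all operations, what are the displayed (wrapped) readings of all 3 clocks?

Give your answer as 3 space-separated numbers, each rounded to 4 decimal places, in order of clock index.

Answer: 12.0000 8.0000 8.0000

Derivation:
After op 1 sync(1): ref=0.0000 raw=[0.0000 0.0000 0.0000]
After op 2 tick(5): ref=5.0000 raw=[7.5000 4.5000 6.0000]
After op 3 tick(3): ref=8.0000 raw=[12.0000 7.2000 9.6000]
After op 4 sync(2): ref=8.0000 raw=[12.0000 7.2000 8.0000]
After op 5 sync(1): ref=8.0000 raw=[12.0000 8.0000 8.0000]
After op 6 sync(2): ref=8.0000 raw=[12.0000 8.0000 8.0000]
Wrap final raw readings (mod 60): 12.0000 mod 60 = 12.0000; 8.0000 mod 60 = 8.0000; 8.0000 mod 60 = 8.0000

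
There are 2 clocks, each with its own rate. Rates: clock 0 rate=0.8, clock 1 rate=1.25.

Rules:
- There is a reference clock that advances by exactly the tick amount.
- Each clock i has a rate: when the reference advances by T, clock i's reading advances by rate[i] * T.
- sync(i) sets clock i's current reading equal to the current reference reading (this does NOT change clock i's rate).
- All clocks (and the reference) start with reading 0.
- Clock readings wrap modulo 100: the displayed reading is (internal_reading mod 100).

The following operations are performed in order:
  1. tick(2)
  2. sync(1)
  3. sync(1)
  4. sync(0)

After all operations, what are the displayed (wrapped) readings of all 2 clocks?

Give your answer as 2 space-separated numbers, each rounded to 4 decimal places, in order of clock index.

After op 1 tick(2): ref=2.0000 raw=[1.6000 2.5000]
After op 2 sync(1): ref=2.0000 raw=[1.6000 2.0000]
After op 3 sync(1): ref=2.0000 raw=[1.6000 2.0000]
After op 4 sync(0): ref=2.0000 raw=[2.0000 2.0000]
Wrap final raw readings (mod 100): 2.0000 mod 100 = 2.0000; 2.0000 mod 100 = 2.0000

Answer: 2.0000 2.0000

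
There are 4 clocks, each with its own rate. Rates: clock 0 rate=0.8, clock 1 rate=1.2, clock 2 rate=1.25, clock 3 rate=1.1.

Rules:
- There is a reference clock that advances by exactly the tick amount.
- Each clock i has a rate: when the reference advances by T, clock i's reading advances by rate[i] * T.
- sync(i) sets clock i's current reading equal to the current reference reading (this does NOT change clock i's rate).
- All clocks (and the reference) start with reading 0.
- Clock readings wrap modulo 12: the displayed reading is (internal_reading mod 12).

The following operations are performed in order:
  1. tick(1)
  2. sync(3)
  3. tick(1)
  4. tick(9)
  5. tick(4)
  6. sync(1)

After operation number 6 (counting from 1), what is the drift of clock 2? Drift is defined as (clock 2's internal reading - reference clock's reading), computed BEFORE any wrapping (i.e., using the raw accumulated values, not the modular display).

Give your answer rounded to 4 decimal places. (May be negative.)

After op 1 tick(1): ref=1.0000 raw=[0.8000 1.2000 1.2500 1.1000]
After op 2 sync(3): ref=1.0000 raw=[0.8000 1.2000 1.2500 1.0000]
After op 3 tick(1): ref=2.0000 raw=[1.6000 2.4000 2.5000 2.1000]
After op 4 tick(9): ref=11.0000 raw=[8.8000 13.2000 13.7500 12.0000]
After op 5 tick(4): ref=15.0000 raw=[12.0000 18.0000 18.7500 16.4000]
After op 6 sync(1): ref=15.0000 raw=[12.0000 15.0000 18.7500 16.4000]
Drift of clock 2 after op 6: 18.7500 - 15.0000 = 3.7500

Answer: 3.7500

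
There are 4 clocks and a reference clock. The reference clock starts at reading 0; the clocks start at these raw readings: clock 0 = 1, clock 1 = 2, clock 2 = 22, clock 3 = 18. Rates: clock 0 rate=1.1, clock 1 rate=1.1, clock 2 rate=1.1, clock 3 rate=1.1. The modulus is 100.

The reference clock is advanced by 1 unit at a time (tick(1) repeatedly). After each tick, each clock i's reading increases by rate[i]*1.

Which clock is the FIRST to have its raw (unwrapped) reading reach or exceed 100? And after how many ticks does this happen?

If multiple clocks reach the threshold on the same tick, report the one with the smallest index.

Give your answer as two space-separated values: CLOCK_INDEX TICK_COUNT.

Answer: 2 71

Derivation:
clock 0: start=1, rate=1.1, needs 100-1 = 99; ticks = ceil(99/1.1) = ceil(90.0000) = 90; reading at tick 90 = 1 + 1.1*90 = 100.0000
clock 1: start=2, rate=1.1, needs 100-2 = 98; ticks = ceil(98/1.1) = ceil(89.0909) = 90; reading at tick 90 = 2 + 1.1*90 = 101.0000
clock 2: start=22, rate=1.1, needs 100-22 = 78; ticks = ceil(78/1.1) = ceil(70.9091) = 71; reading at tick 71 = 22 + 1.1*71 = 100.1000
clock 3: start=18, rate=1.1, needs 100-18 = 82; ticks = ceil(82/1.1) = ceil(74.5455) = 75; reading at tick 75 = 18 + 1.1*75 = 100.5000
Minimum tick count = 71; winners = [2]; smallest index = 2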